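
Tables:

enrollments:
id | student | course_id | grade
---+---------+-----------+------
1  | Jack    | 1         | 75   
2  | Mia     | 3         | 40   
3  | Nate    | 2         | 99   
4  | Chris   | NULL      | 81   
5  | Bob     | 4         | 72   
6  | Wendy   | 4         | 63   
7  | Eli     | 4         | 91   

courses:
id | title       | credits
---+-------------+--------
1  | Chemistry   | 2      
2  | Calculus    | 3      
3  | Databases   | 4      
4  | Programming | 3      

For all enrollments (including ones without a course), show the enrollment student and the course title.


LEFT JOIN keeps every row from enrollments (the left table); where course_id has no match in courses, the course columns become NULL. Walk through each enrollment:
  - enrollment 1 (Jack): course_id=1 -> matches Chemistry
  - enrollment 2 (Mia): course_id=3 -> matches Databases
  - enrollment 3 (Nate): course_id=2 -> matches Calculus
  - enrollment 4 (Chris): course_id=NULL, no match -> kept with NULL
  - enrollment 5 (Bob): course_id=4 -> matches Programming
  - enrollment 6 (Wendy): course_id=4 -> matches Programming
  - enrollment 7 (Eli): course_id=4 -> matches Programming
All 7 rows appear; 1 has NULL course.

SQL:
SELECT a.student, b.title AS course
FROM enrollments a
LEFT JOIN courses b ON a.course_id = b.id

Result:
student | course     
--------+------------
Jack    | Chemistry  
Mia     | Databases  
Nate    | Calculus   
Chris   | NULL       
Bob     | Programming
Wendy   | Programming
Eli     | Programming


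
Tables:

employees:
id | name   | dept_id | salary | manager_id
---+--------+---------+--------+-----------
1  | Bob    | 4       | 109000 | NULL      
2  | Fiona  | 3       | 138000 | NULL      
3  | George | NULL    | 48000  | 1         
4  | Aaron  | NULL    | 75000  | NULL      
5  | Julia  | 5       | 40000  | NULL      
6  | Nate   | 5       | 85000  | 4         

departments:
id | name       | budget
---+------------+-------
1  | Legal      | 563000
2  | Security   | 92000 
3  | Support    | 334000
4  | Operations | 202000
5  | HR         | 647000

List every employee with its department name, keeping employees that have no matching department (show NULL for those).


LEFT JOIN keeps every row from employees (the left table); where dept_id has no match in departments, the department columns become NULL. Walk through each employee:
  - employee 1 (Bob): dept_id=4 -> matches Operations
  - employee 2 (Fiona): dept_id=3 -> matches Support
  - employee 3 (George): dept_id=NULL, no match -> kept with NULL
  - employee 4 (Aaron): dept_id=NULL, no match -> kept with NULL
  - employee 5 (Julia): dept_id=5 -> matches HR
  - employee 6 (Nate): dept_id=5 -> matches HR
All 6 rows appear; 2 have NULL department.

SQL:
SELECT a.name, b.name AS department
FROM employees a
LEFT JOIN departments b ON a.dept_id = b.id

Result:
name   | department
-------+-----------
Bob    | Operations
Fiona  | Support   
George | NULL      
Aaron  | NULL      
Julia  | HR        
Nate   | HR        


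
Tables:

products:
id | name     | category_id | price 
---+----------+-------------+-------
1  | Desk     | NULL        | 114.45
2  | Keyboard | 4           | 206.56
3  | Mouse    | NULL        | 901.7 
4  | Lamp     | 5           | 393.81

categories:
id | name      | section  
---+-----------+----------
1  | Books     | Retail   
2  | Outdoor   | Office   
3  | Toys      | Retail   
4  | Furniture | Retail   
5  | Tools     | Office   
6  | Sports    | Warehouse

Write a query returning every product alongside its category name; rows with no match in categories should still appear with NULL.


LEFT JOIN keeps every row from products (the left table); where category_id has no match in categories, the category columns become NULL. Walk through each product:
  - product 1 (Desk): category_id=NULL, no match -> kept with NULL
  - product 2 (Keyboard): category_id=4 -> matches Furniture
  - product 3 (Mouse): category_id=NULL, no match -> kept with NULL
  - product 4 (Lamp): category_id=5 -> matches Tools
All 4 rows appear; 2 have NULL category.

SQL:
SELECT a.name, b.name AS category
FROM products a
LEFT JOIN categories b ON a.category_id = b.id

Result:
name     | category 
---------+----------
Desk     | NULL     
Keyboard | Furniture
Mouse    | NULL     
Lamp     | Tools    


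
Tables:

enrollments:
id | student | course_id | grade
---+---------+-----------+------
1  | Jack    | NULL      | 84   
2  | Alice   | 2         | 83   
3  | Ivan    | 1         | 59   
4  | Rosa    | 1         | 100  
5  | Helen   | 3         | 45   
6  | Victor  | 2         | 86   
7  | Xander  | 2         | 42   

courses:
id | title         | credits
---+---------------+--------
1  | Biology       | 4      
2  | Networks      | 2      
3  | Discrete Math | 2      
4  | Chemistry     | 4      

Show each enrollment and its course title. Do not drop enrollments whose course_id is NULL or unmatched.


LEFT JOIN keeps every row from enrollments (the left table); where course_id has no match in courses, the course columns become NULL. Walk through each enrollment:
  - enrollment 1 (Jack): course_id=NULL, no match -> kept with NULL
  - enrollment 2 (Alice): course_id=2 -> matches Networks
  - enrollment 3 (Ivan): course_id=1 -> matches Biology
  - enrollment 4 (Rosa): course_id=1 -> matches Biology
  - enrollment 5 (Helen): course_id=3 -> matches Discrete Math
  - enrollment 6 (Victor): course_id=2 -> matches Networks
  - enrollment 7 (Xander): course_id=2 -> matches Networks
All 7 rows appear; 1 has NULL course.

SQL:
SELECT a.student, b.title AS course
FROM enrollments a
LEFT JOIN courses b ON a.course_id = b.id

Result:
student | course       
--------+--------------
Jack    | NULL         
Alice   | Networks     
Ivan    | Biology      
Rosa    | Biology      
Helen   | Discrete Math
Victor  | Networks     
Xander  | Networks     


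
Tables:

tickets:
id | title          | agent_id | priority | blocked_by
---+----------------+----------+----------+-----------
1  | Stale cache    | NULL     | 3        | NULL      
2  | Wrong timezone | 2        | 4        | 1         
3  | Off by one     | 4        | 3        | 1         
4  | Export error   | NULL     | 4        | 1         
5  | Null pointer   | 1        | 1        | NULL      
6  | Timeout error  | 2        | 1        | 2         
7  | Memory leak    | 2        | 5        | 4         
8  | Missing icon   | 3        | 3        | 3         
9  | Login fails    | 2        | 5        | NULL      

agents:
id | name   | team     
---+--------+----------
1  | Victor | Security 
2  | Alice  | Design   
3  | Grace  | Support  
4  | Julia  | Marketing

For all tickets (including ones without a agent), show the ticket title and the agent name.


LEFT JOIN keeps every row from tickets (the left table); where agent_id has no match in agents, the agent columns become NULL. Walk through each ticket:
  - ticket 1 (Stale cache): agent_id=NULL, no match -> kept with NULL
  - ticket 2 (Wrong timezone): agent_id=2 -> matches Alice
  - ticket 3 (Off by one): agent_id=4 -> matches Julia
  - ticket 4 (Export error): agent_id=NULL, no match -> kept with NULL
  - ticket 5 (Null pointer): agent_id=1 -> matches Victor
  - ticket 6 (Timeout error): agent_id=2 -> matches Alice
  - ticket 7 (Memory leak): agent_id=2 -> matches Alice
  - ticket 8 (Missing icon): agent_id=3 -> matches Grace
  - ticket 9 (Login fails): agent_id=2 -> matches Alice
All 9 rows appear; 2 have NULL agent.

SQL:
SELECT a.title, b.name AS agent
FROM tickets a
LEFT JOIN agents b ON a.agent_id = b.id

Result:
title          | agent 
---------------+-------
Stale cache    | NULL  
Wrong timezone | Alice 
Off by one     | Julia 
Export error   | NULL  
Null pointer   | Victor
Timeout error  | Alice 
Memory leak    | Alice 
Missing icon   | Grace 
Login fails    | Alice 


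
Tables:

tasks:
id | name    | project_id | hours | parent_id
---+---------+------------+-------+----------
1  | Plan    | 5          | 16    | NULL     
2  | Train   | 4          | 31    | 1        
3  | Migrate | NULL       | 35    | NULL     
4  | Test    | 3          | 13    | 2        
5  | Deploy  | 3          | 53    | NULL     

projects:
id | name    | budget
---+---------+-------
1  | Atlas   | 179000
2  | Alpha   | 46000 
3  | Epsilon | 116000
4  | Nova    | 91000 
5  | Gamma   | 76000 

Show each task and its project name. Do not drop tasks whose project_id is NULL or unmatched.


LEFT JOIN keeps every row from tasks (the left table); where project_id has no match in projects, the project columns become NULL. Walk through each task:
  - task 1 (Plan): project_id=5 -> matches Gamma
  - task 2 (Train): project_id=4 -> matches Nova
  - task 3 (Migrate): project_id=NULL, no match -> kept with NULL
  - task 4 (Test): project_id=3 -> matches Epsilon
  - task 5 (Deploy): project_id=3 -> matches Epsilon
All 5 rows appear; 1 has NULL project.

SQL:
SELECT a.name, b.name AS project
FROM tasks a
LEFT JOIN projects b ON a.project_id = b.id

Result:
name    | project
--------+--------
Plan    | Gamma  
Train   | Nova   
Migrate | NULL   
Test    | Epsilon
Deploy  | Epsilon


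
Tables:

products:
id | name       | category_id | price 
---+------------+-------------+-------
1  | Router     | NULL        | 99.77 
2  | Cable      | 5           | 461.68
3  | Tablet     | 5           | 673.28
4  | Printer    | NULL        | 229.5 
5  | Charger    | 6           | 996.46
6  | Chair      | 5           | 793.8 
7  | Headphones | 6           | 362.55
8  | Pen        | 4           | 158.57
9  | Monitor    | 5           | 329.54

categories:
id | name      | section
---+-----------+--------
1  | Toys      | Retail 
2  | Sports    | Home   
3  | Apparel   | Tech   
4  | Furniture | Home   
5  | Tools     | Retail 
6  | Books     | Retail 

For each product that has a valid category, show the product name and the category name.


INNER JOIN keeps only products rows whose category_id matches an id in categories. Walk through each product:
  - product 1 (Router): category_id=NULL, no match -> dropped
  - product 2 (Cable): category_id=5 -> matches Tools
  - product 3 (Tablet): category_id=5 -> matches Tools
  - product 4 (Printer): category_id=NULL, no match -> dropped
  - product 5 (Charger): category_id=6 -> matches Books
  - product 6 (Chair): category_id=5 -> matches Tools
  - product 7 (Headphones): category_id=6 -> matches Books
  - product 8 (Pen): category_id=4 -> matches Furniture
  - product 9 (Monitor): category_id=5 -> matches Tools
So 2 of 9 rows are dropped.

SQL:
SELECT a.name, b.name AS category
FROM products a
INNER JOIN categories b ON a.category_id = b.id

Result:
name       | category 
-----------+----------
Cable      | Tools    
Tablet     | Tools    
Charger    | Books    
Chair      | Tools    
Headphones | Books    
Pen        | Furniture
Monitor    | Tools    


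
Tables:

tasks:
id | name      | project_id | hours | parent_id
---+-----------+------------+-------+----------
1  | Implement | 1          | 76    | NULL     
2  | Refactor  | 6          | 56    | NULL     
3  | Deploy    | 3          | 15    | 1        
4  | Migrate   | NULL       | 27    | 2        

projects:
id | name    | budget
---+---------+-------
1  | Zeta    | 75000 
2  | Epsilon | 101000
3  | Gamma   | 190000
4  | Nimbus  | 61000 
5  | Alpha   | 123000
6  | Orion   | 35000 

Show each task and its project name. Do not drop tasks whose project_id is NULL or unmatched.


LEFT JOIN keeps every row from tasks (the left table); where project_id has no match in projects, the project columns become NULL. Walk through each task:
  - task 1 (Implement): project_id=1 -> matches Zeta
  - task 2 (Refactor): project_id=6 -> matches Orion
  - task 3 (Deploy): project_id=3 -> matches Gamma
  - task 4 (Migrate): project_id=NULL, no match -> kept with NULL
All 4 rows appear; 1 has NULL project.

SQL:
SELECT a.name, b.name AS project
FROM tasks a
LEFT JOIN projects b ON a.project_id = b.id

Result:
name      | project
----------+--------
Implement | Zeta   
Refactor  | Orion  
Deploy    | Gamma  
Migrate   | NULL   


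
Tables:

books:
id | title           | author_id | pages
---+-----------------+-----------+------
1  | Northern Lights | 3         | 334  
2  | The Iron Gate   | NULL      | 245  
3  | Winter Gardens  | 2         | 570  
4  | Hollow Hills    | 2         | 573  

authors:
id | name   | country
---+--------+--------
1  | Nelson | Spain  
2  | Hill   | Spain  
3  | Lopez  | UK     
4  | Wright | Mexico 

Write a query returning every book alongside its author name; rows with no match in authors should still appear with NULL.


LEFT JOIN keeps every row from books (the left table); where author_id has no match in authors, the author columns become NULL. Walk through each book:
  - book 1 (Northern Lights): author_id=3 -> matches Lopez
  - book 2 (The Iron Gate): author_id=NULL, no match -> kept with NULL
  - book 3 (Winter Gardens): author_id=2 -> matches Hill
  - book 4 (Hollow Hills): author_id=2 -> matches Hill
All 4 rows appear; 1 has NULL author.

SQL:
SELECT a.title, b.name AS author
FROM books a
LEFT JOIN authors b ON a.author_id = b.id

Result:
title           | author
----------------+-------
Northern Lights | Lopez 
The Iron Gate   | NULL  
Winter Gardens  | Hill  
Hollow Hills    | Hill  


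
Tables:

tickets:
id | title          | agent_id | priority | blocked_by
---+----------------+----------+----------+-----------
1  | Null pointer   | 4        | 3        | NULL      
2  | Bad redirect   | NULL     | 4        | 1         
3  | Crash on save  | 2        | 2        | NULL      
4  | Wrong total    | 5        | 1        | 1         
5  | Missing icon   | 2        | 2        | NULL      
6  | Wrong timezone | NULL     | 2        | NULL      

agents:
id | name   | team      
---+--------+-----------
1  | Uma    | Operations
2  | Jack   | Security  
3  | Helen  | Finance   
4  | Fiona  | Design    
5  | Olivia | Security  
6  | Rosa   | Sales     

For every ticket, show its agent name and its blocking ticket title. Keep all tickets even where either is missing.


Two LEFT JOINs from the same base table tickets: one to agents via agent_id, one to tickets itself via blocked_by. Both are LEFT so every ticket is preserved.
Match against agents:
  - ticket 1 (Null pointer): agent_id=4 -> matches Fiona
  - ticket 2 (Bad redirect): agent_id=NULL, no match -> kept with NULL
  - ticket 3 (Crash on save): agent_id=2 -> matches Jack
  - ticket 4 (Wrong total): agent_id=5 -> matches Olivia
  - ticket 5 (Missing icon): agent_id=2 -> matches Jack
  - ticket 6 (Wrong timezone): agent_id=NULL, no match -> kept with NULL
Match against tickets (self):
  - ticket 1 (Null pointer): blocked_by=NULL -> NULL
  - ticket 2 (Bad redirect): blocked_by=1 -> Null pointer
  - ticket 3 (Crash on save): blocked_by=NULL -> NULL
  - ticket 4 (Wrong total): blocked_by=1 -> Null pointer
  - ticket 5 (Missing icon): blocked_by=NULL -> NULL
  - ticket 6 (Wrong timezone): blocked_by=NULL -> NULL

SQL:
SELECT a.title, b.name AS agent, c.title AS blocked_by
FROM tickets a
LEFT JOIN agents b ON a.agent_id = b.id
LEFT JOIN tickets c ON a.blocked_by = c.id

Result:
title          | agent  | blocked_by  
---------------+--------+-------------
Null pointer   | Fiona  | NULL        
Bad redirect   | NULL   | Null pointer
Crash on save  | Jack   | NULL        
Wrong total    | Olivia | Null pointer
Missing icon   | Jack   | NULL        
Wrong timezone | NULL   | NULL        


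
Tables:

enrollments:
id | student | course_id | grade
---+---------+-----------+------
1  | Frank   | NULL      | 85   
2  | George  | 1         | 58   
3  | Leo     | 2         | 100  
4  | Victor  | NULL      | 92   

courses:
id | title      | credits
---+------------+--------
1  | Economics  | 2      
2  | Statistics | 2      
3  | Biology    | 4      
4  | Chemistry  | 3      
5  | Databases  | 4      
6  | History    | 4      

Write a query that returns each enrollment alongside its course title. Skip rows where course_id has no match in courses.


INNER JOIN keeps only enrollments rows whose course_id matches an id in courses. Walk through each enrollment:
  - enrollment 1 (Frank): course_id=NULL, no match -> dropped
  - enrollment 2 (George): course_id=1 -> matches Economics
  - enrollment 3 (Leo): course_id=2 -> matches Statistics
  - enrollment 4 (Victor): course_id=NULL, no match -> dropped
So 2 of 4 rows are dropped.

SQL:
SELECT a.student, b.title AS course
FROM enrollments a
INNER JOIN courses b ON a.course_id = b.id

Result:
student | course    
--------+-----------
George  | Economics 
Leo     | Statistics


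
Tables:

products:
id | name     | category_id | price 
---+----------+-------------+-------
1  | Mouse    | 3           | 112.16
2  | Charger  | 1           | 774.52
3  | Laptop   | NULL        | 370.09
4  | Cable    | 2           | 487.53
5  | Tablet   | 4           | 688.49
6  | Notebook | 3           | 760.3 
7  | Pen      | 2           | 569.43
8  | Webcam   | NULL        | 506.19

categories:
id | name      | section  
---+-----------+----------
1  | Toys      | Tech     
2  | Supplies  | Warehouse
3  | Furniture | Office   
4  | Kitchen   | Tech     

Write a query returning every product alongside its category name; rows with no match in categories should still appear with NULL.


LEFT JOIN keeps every row from products (the left table); where category_id has no match in categories, the category columns become NULL. Walk through each product:
  - product 1 (Mouse): category_id=3 -> matches Furniture
  - product 2 (Charger): category_id=1 -> matches Toys
  - product 3 (Laptop): category_id=NULL, no match -> kept with NULL
  - product 4 (Cable): category_id=2 -> matches Supplies
  - product 5 (Tablet): category_id=4 -> matches Kitchen
  - product 6 (Notebook): category_id=3 -> matches Furniture
  - product 7 (Pen): category_id=2 -> matches Supplies
  - product 8 (Webcam): category_id=NULL, no match -> kept with NULL
All 8 rows appear; 2 have NULL category.

SQL:
SELECT a.name, b.name AS category
FROM products a
LEFT JOIN categories b ON a.category_id = b.id

Result:
name     | category 
---------+----------
Mouse    | Furniture
Charger  | Toys     
Laptop   | NULL     
Cable    | Supplies 
Tablet   | Kitchen  
Notebook | Furniture
Pen      | Supplies 
Webcam   | NULL     


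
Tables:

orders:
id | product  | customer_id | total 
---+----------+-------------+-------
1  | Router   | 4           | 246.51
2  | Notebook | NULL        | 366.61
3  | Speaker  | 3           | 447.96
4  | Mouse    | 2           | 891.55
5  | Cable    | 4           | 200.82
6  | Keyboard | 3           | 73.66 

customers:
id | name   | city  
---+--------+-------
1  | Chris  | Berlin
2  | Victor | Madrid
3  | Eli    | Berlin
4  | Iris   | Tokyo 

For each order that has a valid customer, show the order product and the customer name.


INNER JOIN keeps only orders rows whose customer_id matches an id in customers. Walk through each order:
  - order 1 (Router): customer_id=4 -> matches Iris
  - order 2 (Notebook): customer_id=NULL, no match -> dropped
  - order 3 (Speaker): customer_id=3 -> matches Eli
  - order 4 (Mouse): customer_id=2 -> matches Victor
  - order 5 (Cable): customer_id=4 -> matches Iris
  - order 6 (Keyboard): customer_id=3 -> matches Eli
So 1 of 6 rows is dropped.

SQL:
SELECT a.product, b.name AS customer
FROM orders a
INNER JOIN customers b ON a.customer_id = b.id

Result:
product  | customer
---------+---------
Router   | Iris    
Speaker  | Eli     
Mouse    | Victor  
Cable    | Iris    
Keyboard | Eli     


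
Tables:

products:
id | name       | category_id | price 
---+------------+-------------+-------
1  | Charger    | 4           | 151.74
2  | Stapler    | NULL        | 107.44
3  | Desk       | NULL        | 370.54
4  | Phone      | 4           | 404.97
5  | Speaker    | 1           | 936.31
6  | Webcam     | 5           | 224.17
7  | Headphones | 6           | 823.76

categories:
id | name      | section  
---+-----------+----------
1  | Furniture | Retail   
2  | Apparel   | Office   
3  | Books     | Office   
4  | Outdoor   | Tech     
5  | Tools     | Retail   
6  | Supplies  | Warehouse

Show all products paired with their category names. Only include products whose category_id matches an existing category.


INNER JOIN keeps only products rows whose category_id matches an id in categories. Walk through each product:
  - product 1 (Charger): category_id=4 -> matches Outdoor
  - product 2 (Stapler): category_id=NULL, no match -> dropped
  - product 3 (Desk): category_id=NULL, no match -> dropped
  - product 4 (Phone): category_id=4 -> matches Outdoor
  - product 5 (Speaker): category_id=1 -> matches Furniture
  - product 6 (Webcam): category_id=5 -> matches Tools
  - product 7 (Headphones): category_id=6 -> matches Supplies
So 2 of 7 rows are dropped.

SQL:
SELECT a.name, b.name AS category
FROM products a
INNER JOIN categories b ON a.category_id = b.id

Result:
name       | category 
-----------+----------
Charger    | Outdoor  
Phone      | Outdoor  
Speaker    | Furniture
Webcam     | Tools    
Headphones | Supplies 


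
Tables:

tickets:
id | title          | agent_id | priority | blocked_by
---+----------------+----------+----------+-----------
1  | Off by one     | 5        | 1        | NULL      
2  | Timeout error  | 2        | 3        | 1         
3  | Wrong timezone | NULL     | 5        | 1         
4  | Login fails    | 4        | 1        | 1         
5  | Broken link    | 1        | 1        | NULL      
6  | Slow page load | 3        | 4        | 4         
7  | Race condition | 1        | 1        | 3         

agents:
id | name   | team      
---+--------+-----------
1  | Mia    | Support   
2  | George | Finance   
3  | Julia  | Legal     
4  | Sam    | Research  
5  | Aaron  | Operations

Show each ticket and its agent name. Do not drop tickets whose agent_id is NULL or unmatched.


LEFT JOIN keeps every row from tickets (the left table); where agent_id has no match in agents, the agent columns become NULL. Walk through each ticket:
  - ticket 1 (Off by one): agent_id=5 -> matches Aaron
  - ticket 2 (Timeout error): agent_id=2 -> matches George
  - ticket 3 (Wrong timezone): agent_id=NULL, no match -> kept with NULL
  - ticket 4 (Login fails): agent_id=4 -> matches Sam
  - ticket 5 (Broken link): agent_id=1 -> matches Mia
  - ticket 6 (Slow page load): agent_id=3 -> matches Julia
  - ticket 7 (Race condition): agent_id=1 -> matches Mia
All 7 rows appear; 1 has NULL agent.

SQL:
SELECT a.title, b.name AS agent
FROM tickets a
LEFT JOIN agents b ON a.agent_id = b.id

Result:
title          | agent 
---------------+-------
Off by one     | Aaron 
Timeout error  | George
Wrong timezone | NULL  
Login fails    | Sam   
Broken link    | Mia   
Slow page load | Julia 
Race condition | Mia   


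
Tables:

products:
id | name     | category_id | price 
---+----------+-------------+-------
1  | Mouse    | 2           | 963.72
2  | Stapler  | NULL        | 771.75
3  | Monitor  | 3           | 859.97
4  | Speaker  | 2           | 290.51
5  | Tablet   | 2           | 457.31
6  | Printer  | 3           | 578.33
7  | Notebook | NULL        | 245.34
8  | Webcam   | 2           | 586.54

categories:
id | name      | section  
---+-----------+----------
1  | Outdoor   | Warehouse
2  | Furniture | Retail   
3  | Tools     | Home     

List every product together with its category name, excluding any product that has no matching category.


INNER JOIN keeps only products rows whose category_id matches an id in categories. Walk through each product:
  - product 1 (Mouse): category_id=2 -> matches Furniture
  - product 2 (Stapler): category_id=NULL, no match -> dropped
  - product 3 (Monitor): category_id=3 -> matches Tools
  - product 4 (Speaker): category_id=2 -> matches Furniture
  - product 5 (Tablet): category_id=2 -> matches Furniture
  - product 6 (Printer): category_id=3 -> matches Tools
  - product 7 (Notebook): category_id=NULL, no match -> dropped
  - product 8 (Webcam): category_id=2 -> matches Furniture
So 2 of 8 rows are dropped.

SQL:
SELECT a.name, b.name AS category
FROM products a
INNER JOIN categories b ON a.category_id = b.id

Result:
name    | category 
--------+----------
Mouse   | Furniture
Monitor | Tools    
Speaker | Furniture
Tablet  | Furniture
Printer | Tools    
Webcam  | Furniture


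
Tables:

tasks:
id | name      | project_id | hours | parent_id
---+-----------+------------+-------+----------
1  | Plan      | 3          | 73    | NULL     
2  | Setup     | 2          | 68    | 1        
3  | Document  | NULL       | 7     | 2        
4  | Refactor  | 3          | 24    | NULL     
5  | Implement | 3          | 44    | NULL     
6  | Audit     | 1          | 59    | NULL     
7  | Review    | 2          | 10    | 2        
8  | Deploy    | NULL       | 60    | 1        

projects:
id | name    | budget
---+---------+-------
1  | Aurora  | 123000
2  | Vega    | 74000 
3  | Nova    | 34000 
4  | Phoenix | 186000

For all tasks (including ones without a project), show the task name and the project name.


LEFT JOIN keeps every row from tasks (the left table); where project_id has no match in projects, the project columns become NULL. Walk through each task:
  - task 1 (Plan): project_id=3 -> matches Nova
  - task 2 (Setup): project_id=2 -> matches Vega
  - task 3 (Document): project_id=NULL, no match -> kept with NULL
  - task 4 (Refactor): project_id=3 -> matches Nova
  - task 5 (Implement): project_id=3 -> matches Nova
  - task 6 (Audit): project_id=1 -> matches Aurora
  - task 7 (Review): project_id=2 -> matches Vega
  - task 8 (Deploy): project_id=NULL, no match -> kept with NULL
All 8 rows appear; 2 have NULL project.

SQL:
SELECT a.name, b.name AS project
FROM tasks a
LEFT JOIN projects b ON a.project_id = b.id

Result:
name      | project
----------+--------
Plan      | Nova   
Setup     | Vega   
Document  | NULL   
Refactor  | Nova   
Implement | Nova   
Audit     | Aurora 
Review    | Vega   
Deploy    | NULL   


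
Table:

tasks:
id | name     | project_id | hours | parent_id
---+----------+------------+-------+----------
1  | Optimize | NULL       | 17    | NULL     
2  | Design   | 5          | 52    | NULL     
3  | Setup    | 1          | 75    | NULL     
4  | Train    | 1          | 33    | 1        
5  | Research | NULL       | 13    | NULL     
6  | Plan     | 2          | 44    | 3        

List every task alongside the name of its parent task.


This is a self-join: tasks is joined to a second copy of itself, matching each row's parent_id to another row's id. Use LEFT JOIN so rows with parent_id=NULL are kept.
  - task 1 (Optimize): parent_id=NULL -> NULL
  - task 2 (Design): parent_id=NULL -> NULL
  - task 3 (Setup): parent_id=NULL -> NULL
  - task 4 (Train): parent_id=1 -> Optimize
  - task 5 (Research): parent_id=NULL -> NULL
  - task 6 (Plan): parent_id=3 -> Setup

SQL:
SELECT a.name AS item, b.name AS parent
FROM tasks a
LEFT JOIN tasks b ON a.parent_id = b.id

Result:
item     | parent  
---------+---------
Optimize | NULL    
Design   | NULL    
Setup    | NULL    
Train    | Optimize
Research | NULL    
Plan     | Setup   


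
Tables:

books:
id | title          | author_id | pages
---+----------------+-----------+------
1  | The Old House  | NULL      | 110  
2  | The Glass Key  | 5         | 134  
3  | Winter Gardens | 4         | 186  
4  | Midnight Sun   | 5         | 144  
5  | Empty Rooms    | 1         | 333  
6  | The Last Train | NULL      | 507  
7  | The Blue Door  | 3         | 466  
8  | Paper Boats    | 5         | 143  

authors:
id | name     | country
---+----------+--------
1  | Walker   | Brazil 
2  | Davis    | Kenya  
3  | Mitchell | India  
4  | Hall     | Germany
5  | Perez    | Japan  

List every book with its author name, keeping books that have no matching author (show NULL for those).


LEFT JOIN keeps every row from books (the left table); where author_id has no match in authors, the author columns become NULL. Walk through each book:
  - book 1 (The Old House): author_id=NULL, no match -> kept with NULL
  - book 2 (The Glass Key): author_id=5 -> matches Perez
  - book 3 (Winter Gardens): author_id=4 -> matches Hall
  - book 4 (Midnight Sun): author_id=5 -> matches Perez
  - book 5 (Empty Rooms): author_id=1 -> matches Walker
  - book 6 (The Last Train): author_id=NULL, no match -> kept with NULL
  - book 7 (The Blue Door): author_id=3 -> matches Mitchell
  - book 8 (Paper Boats): author_id=5 -> matches Perez
All 8 rows appear; 2 have NULL author.

SQL:
SELECT a.title, b.name AS author
FROM books a
LEFT JOIN authors b ON a.author_id = b.id

Result:
title          | author  
---------------+---------
The Old House  | NULL    
The Glass Key  | Perez   
Winter Gardens | Hall    
Midnight Sun   | Perez   
Empty Rooms    | Walker  
The Last Train | NULL    
The Blue Door  | Mitchell
Paper Boats    | Perez   


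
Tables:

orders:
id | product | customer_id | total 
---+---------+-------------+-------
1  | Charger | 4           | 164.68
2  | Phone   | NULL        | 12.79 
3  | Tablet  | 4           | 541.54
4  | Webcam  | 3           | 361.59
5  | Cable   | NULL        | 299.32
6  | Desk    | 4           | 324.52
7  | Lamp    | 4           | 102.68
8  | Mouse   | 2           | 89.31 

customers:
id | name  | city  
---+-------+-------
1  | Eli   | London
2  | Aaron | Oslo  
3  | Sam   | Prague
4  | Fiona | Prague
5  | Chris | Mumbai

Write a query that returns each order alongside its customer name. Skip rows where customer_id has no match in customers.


INNER JOIN keeps only orders rows whose customer_id matches an id in customers. Walk through each order:
  - order 1 (Charger): customer_id=4 -> matches Fiona
  - order 2 (Phone): customer_id=NULL, no match -> dropped
  - order 3 (Tablet): customer_id=4 -> matches Fiona
  - order 4 (Webcam): customer_id=3 -> matches Sam
  - order 5 (Cable): customer_id=NULL, no match -> dropped
  - order 6 (Desk): customer_id=4 -> matches Fiona
  - order 7 (Lamp): customer_id=4 -> matches Fiona
  - order 8 (Mouse): customer_id=2 -> matches Aaron
So 2 of 8 rows are dropped.

SQL:
SELECT a.product, b.name AS customer
FROM orders a
INNER JOIN customers b ON a.customer_id = b.id

Result:
product | customer
--------+---------
Charger | Fiona   
Tablet  | Fiona   
Webcam  | Sam     
Desk    | Fiona   
Lamp    | Fiona   
Mouse   | Aaron   


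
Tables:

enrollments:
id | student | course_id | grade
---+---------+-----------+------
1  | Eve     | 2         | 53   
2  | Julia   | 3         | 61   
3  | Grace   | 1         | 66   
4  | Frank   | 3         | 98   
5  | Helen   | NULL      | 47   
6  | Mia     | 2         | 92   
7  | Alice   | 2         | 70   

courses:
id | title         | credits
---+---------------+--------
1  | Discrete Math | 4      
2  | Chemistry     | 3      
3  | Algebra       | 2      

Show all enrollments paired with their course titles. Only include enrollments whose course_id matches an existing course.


INNER JOIN keeps only enrollments rows whose course_id matches an id in courses. Walk through each enrollment:
  - enrollment 1 (Eve): course_id=2 -> matches Chemistry
  - enrollment 2 (Julia): course_id=3 -> matches Algebra
  - enrollment 3 (Grace): course_id=1 -> matches Discrete Math
  - enrollment 4 (Frank): course_id=3 -> matches Algebra
  - enrollment 5 (Helen): course_id=NULL, no match -> dropped
  - enrollment 6 (Mia): course_id=2 -> matches Chemistry
  - enrollment 7 (Alice): course_id=2 -> matches Chemistry
So 1 of 7 rows is dropped.

SQL:
SELECT a.student, b.title AS course
FROM enrollments a
INNER JOIN courses b ON a.course_id = b.id

Result:
student | course       
--------+--------------
Eve     | Chemistry    
Julia   | Algebra      
Grace   | Discrete Math
Frank   | Algebra      
Mia     | Chemistry    
Alice   | Chemistry    


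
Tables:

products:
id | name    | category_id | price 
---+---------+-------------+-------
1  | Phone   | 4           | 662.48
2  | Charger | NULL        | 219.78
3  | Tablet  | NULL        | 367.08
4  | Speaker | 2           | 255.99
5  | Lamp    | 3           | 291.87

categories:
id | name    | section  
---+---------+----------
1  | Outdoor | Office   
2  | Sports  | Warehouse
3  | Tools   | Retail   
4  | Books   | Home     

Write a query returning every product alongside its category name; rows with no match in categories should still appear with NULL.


LEFT JOIN keeps every row from products (the left table); where category_id has no match in categories, the category columns become NULL. Walk through each product:
  - product 1 (Phone): category_id=4 -> matches Books
  - product 2 (Charger): category_id=NULL, no match -> kept with NULL
  - product 3 (Tablet): category_id=NULL, no match -> kept with NULL
  - product 4 (Speaker): category_id=2 -> matches Sports
  - product 5 (Lamp): category_id=3 -> matches Tools
All 5 rows appear; 2 have NULL category.

SQL:
SELECT a.name, b.name AS category
FROM products a
LEFT JOIN categories b ON a.category_id = b.id

Result:
name    | category
--------+---------
Phone   | Books   
Charger | NULL    
Tablet  | NULL    
Speaker | Sports  
Lamp    | Tools   


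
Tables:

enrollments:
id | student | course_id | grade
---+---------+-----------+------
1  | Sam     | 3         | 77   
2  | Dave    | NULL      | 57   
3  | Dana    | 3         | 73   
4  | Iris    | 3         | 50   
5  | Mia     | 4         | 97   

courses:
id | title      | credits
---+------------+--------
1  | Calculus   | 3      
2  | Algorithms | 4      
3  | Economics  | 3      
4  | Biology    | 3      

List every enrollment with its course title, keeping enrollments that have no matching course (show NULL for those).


LEFT JOIN keeps every row from enrollments (the left table); where course_id has no match in courses, the course columns become NULL. Walk through each enrollment:
  - enrollment 1 (Sam): course_id=3 -> matches Economics
  - enrollment 2 (Dave): course_id=NULL, no match -> kept with NULL
  - enrollment 3 (Dana): course_id=3 -> matches Economics
  - enrollment 4 (Iris): course_id=3 -> matches Economics
  - enrollment 5 (Mia): course_id=4 -> matches Biology
All 5 rows appear; 1 has NULL course.

SQL:
SELECT a.student, b.title AS course
FROM enrollments a
LEFT JOIN courses b ON a.course_id = b.id

Result:
student | course   
--------+----------
Sam     | Economics
Dave    | NULL     
Dana    | Economics
Iris    | Economics
Mia     | Biology  


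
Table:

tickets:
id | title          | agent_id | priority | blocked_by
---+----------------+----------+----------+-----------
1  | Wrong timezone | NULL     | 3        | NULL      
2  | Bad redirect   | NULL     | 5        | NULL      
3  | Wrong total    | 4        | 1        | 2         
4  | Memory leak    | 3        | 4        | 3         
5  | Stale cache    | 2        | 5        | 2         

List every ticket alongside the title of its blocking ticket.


This is a self-join: tickets is joined to a second copy of itself, matching each row's blocked_by to another row's id. Use LEFT JOIN so rows with blocked_by=NULL are kept.
  - ticket 1 (Wrong timezone): blocked_by=NULL -> NULL
  - ticket 2 (Bad redirect): blocked_by=NULL -> NULL
  - ticket 3 (Wrong total): blocked_by=2 -> Bad redirect
  - ticket 4 (Memory leak): blocked_by=3 -> Wrong total
  - ticket 5 (Stale cache): blocked_by=2 -> Bad redirect

SQL:
SELECT a.title AS item, b.title AS blocked_by
FROM tickets a
LEFT JOIN tickets b ON a.blocked_by = b.id

Result:
item           | blocked_by  
---------------+-------------
Wrong timezone | NULL        
Bad redirect   | NULL        
Wrong total    | Bad redirect
Memory leak    | Wrong total 
Stale cache    | Bad redirect


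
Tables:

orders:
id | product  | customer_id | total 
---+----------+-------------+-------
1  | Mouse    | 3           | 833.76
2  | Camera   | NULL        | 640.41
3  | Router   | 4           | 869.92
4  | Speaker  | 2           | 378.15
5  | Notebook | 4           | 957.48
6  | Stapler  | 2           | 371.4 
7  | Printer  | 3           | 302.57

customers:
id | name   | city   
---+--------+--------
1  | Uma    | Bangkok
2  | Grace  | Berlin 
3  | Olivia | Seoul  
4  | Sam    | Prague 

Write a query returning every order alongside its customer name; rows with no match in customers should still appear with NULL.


LEFT JOIN keeps every row from orders (the left table); where customer_id has no match in customers, the customer columns become NULL. Walk through each order:
  - order 1 (Mouse): customer_id=3 -> matches Olivia
  - order 2 (Camera): customer_id=NULL, no match -> kept with NULL
  - order 3 (Router): customer_id=4 -> matches Sam
  - order 4 (Speaker): customer_id=2 -> matches Grace
  - order 5 (Notebook): customer_id=4 -> matches Sam
  - order 6 (Stapler): customer_id=2 -> matches Grace
  - order 7 (Printer): customer_id=3 -> matches Olivia
All 7 rows appear; 1 has NULL customer.

SQL:
SELECT a.product, b.name AS customer
FROM orders a
LEFT JOIN customers b ON a.customer_id = b.id

Result:
product  | customer
---------+---------
Mouse    | Olivia  
Camera   | NULL    
Router   | Sam     
Speaker  | Grace   
Notebook | Sam     
Stapler  | Grace   
Printer  | Olivia  


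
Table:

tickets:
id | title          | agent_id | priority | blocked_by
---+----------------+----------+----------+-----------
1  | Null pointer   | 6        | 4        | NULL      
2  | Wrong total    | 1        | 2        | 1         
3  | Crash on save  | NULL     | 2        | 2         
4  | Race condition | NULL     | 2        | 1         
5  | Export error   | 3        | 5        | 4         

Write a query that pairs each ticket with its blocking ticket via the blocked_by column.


This is a self-join: tickets is joined to a second copy of itself, matching each row's blocked_by to another row's id. Use LEFT JOIN so rows with blocked_by=NULL are kept.
  - ticket 1 (Null pointer): blocked_by=NULL -> NULL
  - ticket 2 (Wrong total): blocked_by=1 -> Null pointer
  - ticket 3 (Crash on save): blocked_by=2 -> Wrong total
  - ticket 4 (Race condition): blocked_by=1 -> Null pointer
  - ticket 5 (Export error): blocked_by=4 -> Race condition

SQL:
SELECT a.title AS item, b.title AS blocked_by
FROM tickets a
LEFT JOIN tickets b ON a.blocked_by = b.id

Result:
item           | blocked_by    
---------------+---------------
Null pointer   | NULL          
Wrong total    | Null pointer  
Crash on save  | Wrong total   
Race condition | Null pointer  
Export error   | Race condition


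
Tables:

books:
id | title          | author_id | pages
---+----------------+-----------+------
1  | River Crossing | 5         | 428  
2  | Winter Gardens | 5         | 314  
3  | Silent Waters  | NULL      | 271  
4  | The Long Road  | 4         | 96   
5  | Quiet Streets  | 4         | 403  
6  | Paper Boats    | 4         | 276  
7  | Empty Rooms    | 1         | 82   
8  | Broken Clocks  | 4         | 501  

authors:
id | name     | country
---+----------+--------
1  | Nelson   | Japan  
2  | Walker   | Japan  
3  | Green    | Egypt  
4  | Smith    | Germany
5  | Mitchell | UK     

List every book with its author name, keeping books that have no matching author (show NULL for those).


LEFT JOIN keeps every row from books (the left table); where author_id has no match in authors, the author columns become NULL. Walk through each book:
  - book 1 (River Crossing): author_id=5 -> matches Mitchell
  - book 2 (Winter Gardens): author_id=5 -> matches Mitchell
  - book 3 (Silent Waters): author_id=NULL, no match -> kept with NULL
  - book 4 (The Long Road): author_id=4 -> matches Smith
  - book 5 (Quiet Streets): author_id=4 -> matches Smith
  - book 6 (Paper Boats): author_id=4 -> matches Smith
  - book 7 (Empty Rooms): author_id=1 -> matches Nelson
  - book 8 (Broken Clocks): author_id=4 -> matches Smith
All 8 rows appear; 1 has NULL author.

SQL:
SELECT a.title, b.name AS author
FROM books a
LEFT JOIN authors b ON a.author_id = b.id

Result:
title          | author  
---------------+---------
River Crossing | Mitchell
Winter Gardens | Mitchell
Silent Waters  | NULL    
The Long Road  | Smith   
Quiet Streets  | Smith   
Paper Boats    | Smith   
Empty Rooms    | Nelson  
Broken Clocks  | Smith   


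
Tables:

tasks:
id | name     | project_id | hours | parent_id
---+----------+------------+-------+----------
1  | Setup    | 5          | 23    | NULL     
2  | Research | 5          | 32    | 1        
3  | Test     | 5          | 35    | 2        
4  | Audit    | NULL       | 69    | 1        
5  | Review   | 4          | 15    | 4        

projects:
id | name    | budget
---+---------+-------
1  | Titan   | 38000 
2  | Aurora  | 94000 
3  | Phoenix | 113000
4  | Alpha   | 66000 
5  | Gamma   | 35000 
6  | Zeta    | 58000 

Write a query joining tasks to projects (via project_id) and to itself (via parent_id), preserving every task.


Two LEFT JOINs from the same base table tasks: one to projects via project_id, one to tasks itself via parent_id. Both are LEFT so every task is preserved.
Match against projects:
  - task 1 (Setup): project_id=5 -> matches Gamma
  - task 2 (Research): project_id=5 -> matches Gamma
  - task 3 (Test): project_id=5 -> matches Gamma
  - task 4 (Audit): project_id=NULL, no match -> kept with NULL
  - task 5 (Review): project_id=4 -> matches Alpha
Match against tasks (self):
  - task 1 (Setup): parent_id=NULL -> NULL
  - task 2 (Research): parent_id=1 -> Setup
  - task 3 (Test): parent_id=2 -> Research
  - task 4 (Audit): parent_id=1 -> Setup
  - task 5 (Review): parent_id=4 -> Audit

SQL:
SELECT a.name, b.name AS project, c.name AS parent
FROM tasks a
LEFT JOIN projects b ON a.project_id = b.id
LEFT JOIN tasks c ON a.parent_id = c.id

Result:
name     | project | parent  
---------+---------+---------
Setup    | Gamma   | NULL    
Research | Gamma   | Setup   
Test     | Gamma   | Research
Audit    | NULL    | Setup   
Review   | Alpha   | Audit   
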